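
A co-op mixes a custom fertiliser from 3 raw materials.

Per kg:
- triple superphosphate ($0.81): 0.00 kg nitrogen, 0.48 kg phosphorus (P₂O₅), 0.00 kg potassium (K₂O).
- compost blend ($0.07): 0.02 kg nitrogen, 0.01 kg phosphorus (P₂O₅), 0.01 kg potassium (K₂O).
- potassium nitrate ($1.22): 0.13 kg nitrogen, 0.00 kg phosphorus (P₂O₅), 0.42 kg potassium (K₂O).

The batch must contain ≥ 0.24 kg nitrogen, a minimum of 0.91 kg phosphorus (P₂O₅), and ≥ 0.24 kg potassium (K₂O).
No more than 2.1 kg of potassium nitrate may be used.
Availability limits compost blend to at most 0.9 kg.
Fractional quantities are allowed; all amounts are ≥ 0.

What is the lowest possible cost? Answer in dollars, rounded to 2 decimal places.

$3.67

Let x1 = kg of triple superphosphate, x2 = kg of compost blend, x3 = kg of potassium nitrate.
min 0.81x1 + 0.07x2 + 1.22x3 subject to:
  0.02x2 + 0.13x3 ≥ 0.24   (nitrogen)
  0.48x1 + 0.01x2 ≥ 0.91   (phosphorus (P₂O₅))
  0.01x2 + 0.42x3 ≥ 0.24   (potassium (K₂O))
  x3 ≤ 2.1
  x2 ≤ 0.9
  x1, x2, x3 ≥ 0.
All 3 inputs are positive at the optimum. The nitrogen, phosphorus (P₂O₅), the compost blend cap requirements are met with equality.
That vertex is x1 = 1.877, x2 = 0.9, x3 = 1.708.
Total cost: 0.81·1.877 + 0.07·0.9 + 1.22·1.708 = 3.6671.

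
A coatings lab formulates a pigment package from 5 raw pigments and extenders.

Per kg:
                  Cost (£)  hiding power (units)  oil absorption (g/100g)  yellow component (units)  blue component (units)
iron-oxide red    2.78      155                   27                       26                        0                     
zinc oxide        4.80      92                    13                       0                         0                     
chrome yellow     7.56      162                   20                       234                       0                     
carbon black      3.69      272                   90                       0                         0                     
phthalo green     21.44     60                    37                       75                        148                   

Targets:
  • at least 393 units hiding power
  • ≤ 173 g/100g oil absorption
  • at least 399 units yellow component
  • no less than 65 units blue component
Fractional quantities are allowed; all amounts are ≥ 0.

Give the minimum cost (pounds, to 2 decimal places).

Let x1 = kg of iron-oxide red, x2 = kg of zinc oxide, x3 = kg of chrome yellow, x4 = kg of carbon black, x5 = kg of phthalo green.
Minimise 2.78x1 + 4.8x2 + 7.56x3 + 3.69x4 + 21.44x5 with:
  155x1 + 92x2 + 162x3 + 272x4 + 60x5 ≥ 393   (hiding power)
  27x1 + 13x2 + 20x3 + 90x4 + 37x5 ≤ 173   (oil absorption)
  26x1 + 234x3 + 75x5 ≥ 399   (yellow component)
  148x5 ≥ 65   (blue component)
  x1, x2, x3, x4, x5 ≥ 0.
The optimal basis is {chrome yellow, carbon black, phthalo green}; iron-oxide red, zinc oxide drop out. There the hiding power, yellow component, blue component constraints are tight.
That vertex is x3 = 1.564, x4 = 0.4163, x5 = 0.4392.
Cost = 7.56·1.564 + 3.69·0.4163 + 21.44·0.4392 = 22.7764.

£22.78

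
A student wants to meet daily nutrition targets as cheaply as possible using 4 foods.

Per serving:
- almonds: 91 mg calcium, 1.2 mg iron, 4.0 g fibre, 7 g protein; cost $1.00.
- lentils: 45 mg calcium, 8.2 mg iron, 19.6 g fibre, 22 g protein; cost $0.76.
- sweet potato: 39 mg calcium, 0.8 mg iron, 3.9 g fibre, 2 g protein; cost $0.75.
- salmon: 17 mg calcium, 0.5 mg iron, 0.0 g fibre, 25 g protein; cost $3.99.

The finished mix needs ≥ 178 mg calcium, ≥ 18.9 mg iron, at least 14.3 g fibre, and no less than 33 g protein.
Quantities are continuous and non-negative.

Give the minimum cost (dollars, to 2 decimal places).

Let x1 = servings of almonds, x2 = servings of lentils, x3 = servings of sweet potato, x4 = servings of salmon.
min 1x1 + 0.76x2 + 0.75x3 + 3.99x4 subject to:
  91x1 + 45x2 + 39x3 + 17x4 ≥ 178   (calcium)
  1.2x1 + 8.2x2 + 0.8x3 + 0.5x4 ≥ 18.9   (iron)
  4x1 + 19.6x2 + 3.9x3 ≥ 14.3   (fibre)
  7x1 + 22x2 + 2x3 + 25x4 ≥ 33   (protein)
  x1, x2, x3, x4 ≥ 0.
The cheapest feasible vertex uses only almonds, lentils; sweet potato, salmon are not used. The calcium and iron requirements are met with equality.
Optimal quantities: almonds = 0.8799 servings, lentils = 2.176 servings.
Cost = 1·0.8799 + 0.76·2.176 = 2.5337.

$2.53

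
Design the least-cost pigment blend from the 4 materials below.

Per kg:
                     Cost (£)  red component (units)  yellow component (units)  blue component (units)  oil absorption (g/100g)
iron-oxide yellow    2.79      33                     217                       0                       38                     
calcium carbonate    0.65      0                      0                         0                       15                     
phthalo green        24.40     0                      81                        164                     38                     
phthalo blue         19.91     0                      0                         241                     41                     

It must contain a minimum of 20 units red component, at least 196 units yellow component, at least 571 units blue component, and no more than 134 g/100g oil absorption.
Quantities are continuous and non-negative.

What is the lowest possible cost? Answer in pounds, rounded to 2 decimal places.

£49.69

This is a linear program. Let x1 = kg of iron-oxide yellow, x2 = kg of calcium carbonate, x3 = kg of phthalo green, x4 = kg of phthalo blue.
Minimize 2.79x1 + 0.65x2 + 24.4x3 + 19.91x4 s.t.:
  33x1 ≥ 20   (red component)
  217x1 + 81x3 ≥ 196   (yellow component)
  164x3 + 241x4 ≥ 571   (blue component)
  38x1 + 15x2 + 38x3 + 41x4 ≤ 134   (oil absorption)
  x1, x2, x3, x4 ≥ 0.
The minimum-cost mix takes nothing from calcium carbonate, phthalo green — only iron-oxide yellow, phthalo blue. The yellow component and blue component requirements are met with equality.
That vertex is x1 = 0.9032, x4 = 2.369.
Total cost: 2.79·0.9032 + 19.91·2.369 = 49.6867.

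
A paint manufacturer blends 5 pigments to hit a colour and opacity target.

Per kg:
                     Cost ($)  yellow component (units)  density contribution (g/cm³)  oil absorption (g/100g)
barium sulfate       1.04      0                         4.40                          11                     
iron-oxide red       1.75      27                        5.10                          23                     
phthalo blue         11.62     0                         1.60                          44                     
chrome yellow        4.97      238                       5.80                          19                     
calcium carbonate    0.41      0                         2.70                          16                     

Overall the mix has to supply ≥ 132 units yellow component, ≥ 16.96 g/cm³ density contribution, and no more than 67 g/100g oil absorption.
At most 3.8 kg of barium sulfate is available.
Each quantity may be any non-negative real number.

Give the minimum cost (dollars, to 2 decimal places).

This is a linear program. Let x1 = kg of barium sulfate, x2 = kg of iron-oxide red, x3 = kg of phthalo blue, x4 = kg of chrome yellow, x5 = kg of calcium carbonate.
Minimise 1.04x1 + 1.75x2 + 11.62x3 + 4.97x4 + 0.41x5 s.t.:
  27x2 + 238x4 ≥ 132   (yellow component)
  4.4x1 + 5.1x2 + 1.6x3 + 5.8x4 + 2.7x5 ≥ 16.96   (density contribution)
  11x1 + 23x2 + 44x3 + 19x4 + 16x5 ≤ 67   (oil absorption)
  x1 ≤ 3.8
  x1, x2, x3, x4, x5 ≥ 0.
The cheapest feasible vertex uses only barium sulfate, chrome yellow, calcium carbonate; iron-oxide red, phthalo blue are not used. The yellow component, density contribution, oil absorption requirements are met with equality.
Solving gives x1 = 1.657, x4 = 0.5546, x5 = 2.39.
Objective = 1.04·1.657 + 4.97·0.5546 + 0.41·2.39 = 5.4595.

$5.46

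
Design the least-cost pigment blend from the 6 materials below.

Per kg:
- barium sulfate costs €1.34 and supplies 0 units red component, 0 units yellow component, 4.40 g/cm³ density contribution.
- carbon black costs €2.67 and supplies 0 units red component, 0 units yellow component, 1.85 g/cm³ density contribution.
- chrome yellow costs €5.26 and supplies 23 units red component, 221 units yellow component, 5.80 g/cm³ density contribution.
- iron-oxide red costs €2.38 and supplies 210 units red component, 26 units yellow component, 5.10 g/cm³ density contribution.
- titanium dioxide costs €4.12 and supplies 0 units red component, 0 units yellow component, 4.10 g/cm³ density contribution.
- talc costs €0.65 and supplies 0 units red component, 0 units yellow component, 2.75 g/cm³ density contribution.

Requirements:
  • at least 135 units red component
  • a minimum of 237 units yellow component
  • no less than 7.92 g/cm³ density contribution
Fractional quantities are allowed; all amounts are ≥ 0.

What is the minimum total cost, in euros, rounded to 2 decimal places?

Let x1 = kg of barium sulfate, x2 = kg of carbon black, x3 = kg of chrome yellow, x4 = kg of iron-oxide red, x5 = kg of titanium dioxide, x6 = kg of talc.
Minimise 1.34x1 + 2.67x2 + 5.26x3 + 2.38x4 + 4.12x5 + 0.65x6 subject to:
  23x3 + 210x4 ≥ 135   (red component)
  221x3 + 26x4 ≥ 237   (yellow component)
  4.4x1 + 1.85x2 + 5.8x3 + 5.1x4 + 4.1x5 + 2.75x6 ≥ 7.92   (density contribution)
  x1, x2, x3, x4, x5, x6 ≥ 0.
At the optimum only chrome yellow, iron-oxide red are positive (barium sulfate, carbon black, titanium dioxide, talc = 0). Binding constraints: red component and yellow component.
That vertex is x3 = 1.01, x4 = 0.5323.
Objective = 5.26·1.01 + 2.38·0.5323 = 6.5795.

€6.58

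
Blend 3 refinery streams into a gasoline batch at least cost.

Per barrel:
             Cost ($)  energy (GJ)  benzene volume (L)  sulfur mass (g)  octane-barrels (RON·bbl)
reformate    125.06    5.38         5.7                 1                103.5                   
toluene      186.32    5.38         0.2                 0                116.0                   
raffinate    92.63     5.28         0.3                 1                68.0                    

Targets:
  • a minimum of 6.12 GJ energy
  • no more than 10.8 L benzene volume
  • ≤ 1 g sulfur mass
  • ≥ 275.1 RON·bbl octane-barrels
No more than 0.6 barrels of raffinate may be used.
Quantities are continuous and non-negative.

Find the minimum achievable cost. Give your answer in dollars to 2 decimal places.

Let x1 = barrels of reformate, x2 = barrels of toluene, x3 = barrels of raffinate.
min 125.06x1 + 186.32x2 + 92.63x3 subject to:
  5.38x1 + 5.38x2 + 5.28x3 ≥ 6.12   (energy)
  5.7x1 + 0.2x2 + 0.3x3 ≤ 10.8   (benzene volume)
  1x1 + 1x3 ≤ 1   (sulfur mass)
  103.5x1 + 116x2 + 68x3 ≥ 275.1   (octane-barrels)
  x3 ≤ 0.6
  x1, x2, x3 ≥ 0.
The optimal basis is {reformate, toluene}; raffinate drops out. The sulfur mass and octane-barrels requirements are met with equality.
Optimal quantities: reformate = 1 barrel, toluene = 1.47931 barrels.
Cost = 125.06·1 + 186.32·1.47931 = 400.68504.

$400.69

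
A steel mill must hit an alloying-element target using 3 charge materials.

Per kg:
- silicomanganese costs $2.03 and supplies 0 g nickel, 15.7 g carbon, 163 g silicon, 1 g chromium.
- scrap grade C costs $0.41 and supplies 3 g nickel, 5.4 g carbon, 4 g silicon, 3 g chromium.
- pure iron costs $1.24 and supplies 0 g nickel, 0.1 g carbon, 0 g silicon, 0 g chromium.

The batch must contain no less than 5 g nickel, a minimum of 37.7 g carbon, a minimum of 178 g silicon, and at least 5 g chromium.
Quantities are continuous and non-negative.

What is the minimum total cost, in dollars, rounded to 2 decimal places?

Treat it as an LP. Let x1 = kg of silicomanganese, x2 = kg of scrap grade C, x3 = kg of pure iron.
Minimize 2.03x1 + 0.41x2 + 1.24x3 s.t.:
  3x2 ≥ 5   (nickel)
  15.7x1 + 5.4x2 + 0.1x3 ≥ 37.7   (carbon)
  163x1 + 4x2 ≥ 178   (silicon)
  1x1 + 3x2 ≥ 5   (chromium)
  x1, x2, x3 ≥ 0.
The minimum-cost mix takes nothing from pure iron — only silicomanganese, scrap grade C. Binding constraints: carbon and silicon.
So silicomanganese = 0.9914 kg, scrap grade C = 4.099 kg.
Objective = 2.03·0.9914 + 0.41·4.099 = 3.6931.

$3.69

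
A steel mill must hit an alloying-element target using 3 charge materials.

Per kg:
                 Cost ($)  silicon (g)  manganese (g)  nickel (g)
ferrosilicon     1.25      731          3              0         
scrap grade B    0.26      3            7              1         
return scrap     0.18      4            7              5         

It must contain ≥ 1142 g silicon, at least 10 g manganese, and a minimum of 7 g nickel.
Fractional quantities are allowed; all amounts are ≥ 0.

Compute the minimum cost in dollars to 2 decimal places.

This is a linear program. Let x1 = kg of ferrosilicon, x2 = kg of scrap grade B, x3 = kg of return scrap.
Minimise 1.25x1 + 0.26x2 + 0.18x3 s.t.:
  731x1 + 3x2 + 4x3 ≥ 1142   (silicon)
  3x1 + 7x2 + 7x3 ≥ 10   (manganese)
  1x2 + 5x3 ≥ 7   (nickel)
  x1, x2, x3 ≥ 0.
The optimal basis is {ferrosilicon, return scrap}; scrap grade B drops out. Binding constraints: silicon and nickel.
That vertex is x1 = 1.555, x3 = 1.4.
Hence cost = 1.25·1.555 + 0.18·1.4 = $2.1958.

$2.20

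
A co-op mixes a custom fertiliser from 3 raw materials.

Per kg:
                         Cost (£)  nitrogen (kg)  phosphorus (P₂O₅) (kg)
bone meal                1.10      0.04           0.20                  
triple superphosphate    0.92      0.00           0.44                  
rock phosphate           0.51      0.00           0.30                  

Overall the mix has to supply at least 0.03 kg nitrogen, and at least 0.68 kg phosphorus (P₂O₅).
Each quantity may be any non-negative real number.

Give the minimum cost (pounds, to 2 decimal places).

Let x1 = kg of bone meal, x2 = kg of triple superphosphate, x3 = kg of rock phosphate.
Minimize 1.1x1 + 0.92x2 + 0.51x3 s.t.:
  0.04x1 ≥ 0.03   (nitrogen)
  0.2x1 + 0.44x2 + 0.3x3 ≥ 0.68   (phosphorus (P₂O₅))
  x1, x2, x3 ≥ 0.
At the optimum only bone meal, rock phosphate are positive (triple superphosphate = 0). Binding constraints: nitrogen and phosphorus (P₂O₅).
Optimal quantities: bone meal = 0.75 kg, rock phosphate = 1.767 kg.
Total cost: 1.1·0.75 + 0.51·1.767 = 1.7262.

£1.73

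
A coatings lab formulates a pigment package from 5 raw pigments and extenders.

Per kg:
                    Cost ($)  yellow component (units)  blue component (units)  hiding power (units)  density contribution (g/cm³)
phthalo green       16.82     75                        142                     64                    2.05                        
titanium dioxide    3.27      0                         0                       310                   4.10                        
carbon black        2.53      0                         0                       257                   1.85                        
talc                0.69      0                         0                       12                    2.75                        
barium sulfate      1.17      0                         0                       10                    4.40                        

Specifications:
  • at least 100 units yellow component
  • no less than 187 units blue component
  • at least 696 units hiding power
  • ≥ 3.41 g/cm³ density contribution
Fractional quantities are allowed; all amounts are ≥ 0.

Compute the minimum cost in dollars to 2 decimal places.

Let x1 = kg of phthalo green, x2 = kg of titanium dioxide, x3 = kg of carbon black, x4 = kg of talc, x5 = kg of barium sulfate.
Minimise 16.82x1 + 3.27x2 + 2.53x3 + 0.69x4 + 1.17x5 with:
  75x1 ≥ 100   (yellow component)
  142x1 ≥ 187   (blue component)
  64x1 + 310x2 + 257x3 + 12x4 + 10x5 ≥ 696   (hiding power)
  2.05x1 + 4.1x2 + 1.85x3 + 2.75x4 + 4.4x5 ≥ 3.41   (density contribution)
  x1, x2, x3, x4, x5 ≥ 0.
The cheapest feasible vertex uses only phthalo green, carbon black; titanium dioxide, talc, barium sulfate are not used. Binding constraints: yellow component and hiding power.
Optimal quantities: phthalo green = 1.3333 kg, carbon black = 2.3761 kg.
Total cost: 16.82·1.3333 + 2.53·2.3761 = 28.4376.

$28.44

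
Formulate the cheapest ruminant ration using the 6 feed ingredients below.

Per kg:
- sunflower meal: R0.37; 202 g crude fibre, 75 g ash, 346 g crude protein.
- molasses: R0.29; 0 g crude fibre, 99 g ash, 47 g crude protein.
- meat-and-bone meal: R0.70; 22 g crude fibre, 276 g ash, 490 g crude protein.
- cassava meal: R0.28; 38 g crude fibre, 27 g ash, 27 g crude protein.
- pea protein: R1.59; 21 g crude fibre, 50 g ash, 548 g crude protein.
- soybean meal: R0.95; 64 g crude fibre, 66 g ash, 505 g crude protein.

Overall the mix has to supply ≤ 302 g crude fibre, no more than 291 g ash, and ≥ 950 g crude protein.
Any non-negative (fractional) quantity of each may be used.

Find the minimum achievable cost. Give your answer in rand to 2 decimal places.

R1.29

Let x1 = kg of sunflower meal, x2 = kg of molasses, x3 = kg of meat-and-bone meal, x4 = kg of cassava meal, x5 = kg of pea protein, x6 = kg of soybean meal.
min 0.37x1 + 0.29x2 + 0.7x3 + 0.28x4 + 1.59x5 + 0.95x6 subject to:
  202x1 + 22x3 + 38x4 + 21x5 + 64x6 ≤ 302   (crude fibre)
  75x1 + 99x2 + 276x3 + 27x4 + 50x5 + 66x6 ≤ 291   (ash)
  346x1 + 47x2 + 490x3 + 27x4 + 548x5 + 505x6 ≥ 950   (crude protein)
  x1, x2, x3, x4, x5, x6 ≥ 0.
The minimum-cost mix takes nothing from molasses, cassava meal, pea protein — only sunflower meal, meat-and-bone meal, soybean meal. The crude fibre, ash, crude protein requirements are met with equality.
Optimal quantities: sunflower meal = 1.302 kg, meat-and-bone meal = 0.6043 kg, soybean meal = 0.4031 kg.
Objective = 0.37·1.302 + 0.7·0.6043 + 0.95·0.4031 = 1.2877.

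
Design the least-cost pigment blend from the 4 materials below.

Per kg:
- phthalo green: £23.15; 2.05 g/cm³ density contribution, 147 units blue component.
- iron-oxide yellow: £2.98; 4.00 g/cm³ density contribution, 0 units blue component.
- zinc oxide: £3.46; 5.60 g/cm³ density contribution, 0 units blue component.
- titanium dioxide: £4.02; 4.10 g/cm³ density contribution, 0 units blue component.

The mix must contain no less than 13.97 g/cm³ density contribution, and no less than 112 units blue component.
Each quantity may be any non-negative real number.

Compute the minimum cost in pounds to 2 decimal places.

£25.30

This is a linear program. Let x1 = kg of phthalo green, x2 = kg of iron-oxide yellow, x3 = kg of zinc oxide, x4 = kg of titanium dioxide.
min 23.15x1 + 2.98x2 + 3.46x3 + 4.02x4 with:
  2.05x1 + 4x2 + 5.6x3 + 4.1x4 ≥ 13.97   (density contribution)
  147x1 ≥ 112   (blue component)
  x1, x2, x3, x4 ≥ 0.
The optimal basis is {phthalo green, zinc oxide}; iron-oxide yellow, titanium dioxide drop out. There the density contribution and blue component constraints are tight.
Solving gives x1 = 0.7619, x3 = 2.2157.
Hence cost = 23.15·0.7619 + 3.46·2.2157 = £25.3043.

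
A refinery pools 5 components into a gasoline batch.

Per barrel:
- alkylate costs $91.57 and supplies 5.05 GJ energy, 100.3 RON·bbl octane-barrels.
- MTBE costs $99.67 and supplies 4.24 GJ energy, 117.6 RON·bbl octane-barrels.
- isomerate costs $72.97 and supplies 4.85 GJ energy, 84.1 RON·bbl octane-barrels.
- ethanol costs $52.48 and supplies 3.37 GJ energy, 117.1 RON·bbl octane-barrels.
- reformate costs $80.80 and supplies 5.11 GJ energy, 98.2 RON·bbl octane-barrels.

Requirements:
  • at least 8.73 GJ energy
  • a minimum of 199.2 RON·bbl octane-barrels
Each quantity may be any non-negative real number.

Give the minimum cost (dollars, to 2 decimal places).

Let x1 = barrels of alkylate, x2 = barrels of MTBE, x3 = barrels of isomerate, x4 = barrels of ethanol, x5 = barrels of reformate.
min 91.57x1 + 99.67x2 + 72.97x3 + 52.48x4 + 80.8x5 with:
  5.05x1 + 4.24x2 + 4.85x3 + 3.37x4 + 5.11x5 ≥ 8.73   (energy)
  100.3x1 + 117.6x2 + 84.1x3 + 117.1x4 + 98.2x5 ≥ 199.2   (octane-barrels)
  x1, x2, x3, x4, x5 ≥ 0.
The optimal basis is {isomerate, ethanol}; alkylate, MTBE, reformate drop out. Binding constraints: energy and octane-barrels.
That vertex is x3 = 1.23359, x4 = 0.815158.
Hence cost = 72.97·1.23359 + 52.48·0.815158 = $132.7946.

$132.79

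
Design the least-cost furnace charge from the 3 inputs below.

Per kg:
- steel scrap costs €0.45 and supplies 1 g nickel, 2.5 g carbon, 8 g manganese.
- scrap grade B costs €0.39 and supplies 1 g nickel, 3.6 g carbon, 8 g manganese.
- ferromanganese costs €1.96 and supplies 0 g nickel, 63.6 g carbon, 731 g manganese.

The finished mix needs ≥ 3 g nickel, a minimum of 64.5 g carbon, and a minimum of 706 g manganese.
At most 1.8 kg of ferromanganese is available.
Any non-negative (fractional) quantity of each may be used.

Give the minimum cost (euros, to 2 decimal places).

€3.00

Let x1 = kg of steel scrap, x2 = kg of scrap grade B, x3 = kg of ferromanganese.
Minimize 0.45x1 + 0.39x2 + 1.96x3 subject to:
  1x1 + 1x2 ≥ 3   (nickel)
  2.5x1 + 3.6x2 + 63.6x3 ≥ 64.5   (carbon)
  8x1 + 8x2 + 731x3 ≥ 706   (manganese)
  x3 ≤ 1.8
  x1, x2, x3 ≥ 0.
The optimal basis is {scrap grade B, ferromanganese}; steel scrap drops out. Binding constraints: nickel and manganese.
Solving gives x2 = 3, x3 = 0.933.
Objective = 0.39·3 + 1.96·0.933 = 2.9987.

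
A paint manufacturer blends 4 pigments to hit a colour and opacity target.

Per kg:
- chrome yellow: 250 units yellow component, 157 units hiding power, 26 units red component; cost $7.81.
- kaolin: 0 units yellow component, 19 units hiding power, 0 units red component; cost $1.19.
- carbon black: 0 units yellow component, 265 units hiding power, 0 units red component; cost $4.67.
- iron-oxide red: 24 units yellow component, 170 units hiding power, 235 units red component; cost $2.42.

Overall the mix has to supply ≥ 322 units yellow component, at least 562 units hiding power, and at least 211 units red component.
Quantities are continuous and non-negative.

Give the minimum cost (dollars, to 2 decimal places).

Let x1 = kg of chrome yellow, x2 = kg of kaolin, x3 = kg of carbon black, x4 = kg of iron-oxide red.
min 7.81x1 + 1.19x2 + 4.67x3 + 2.42x4 s.t.:
  250x1 + 24x4 ≥ 322   (yellow component)
  157x1 + 19x2 + 265x3 + 170x4 ≥ 562   (hiding power)
  26x1 + 235x4 ≥ 211   (red component)
  x1, x2, x3, x4 ≥ 0.
The cheapest feasible vertex uses only chrome yellow, iron-oxide red; kaolin, carbon black are not used. The yellow component and hiding power requirements are met with equality.
That vertex is x1 = 1.065, x4 = 2.322.
Hence cost = 7.81·1.065 + 2.42·2.322 = $13.9369.

$13.94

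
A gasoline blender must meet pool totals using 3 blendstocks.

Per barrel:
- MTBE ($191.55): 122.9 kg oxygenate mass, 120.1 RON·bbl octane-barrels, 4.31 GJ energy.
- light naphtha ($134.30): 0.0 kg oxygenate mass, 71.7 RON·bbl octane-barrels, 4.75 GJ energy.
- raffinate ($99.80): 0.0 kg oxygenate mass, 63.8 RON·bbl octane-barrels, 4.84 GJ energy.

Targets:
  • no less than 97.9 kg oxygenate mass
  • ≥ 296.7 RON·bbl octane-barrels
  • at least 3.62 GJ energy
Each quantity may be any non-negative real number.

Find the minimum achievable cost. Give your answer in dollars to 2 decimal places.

$467.05

Let x1 = barrels of MTBE, x2 = barrels of light naphtha, x3 = barrels of raffinate.
Minimise 191.55x1 + 134.3x2 + 99.8x3 subject to:
  122.9x1 ≥ 97.9   (oxygenate mass)
  120.1x1 + 71.7x2 + 63.8x3 ≥ 296.7   (octane-barrels)
  4.31x1 + 4.75x2 + 4.84x3 ≥ 3.62   (energy)
  x1, x2, x3 ≥ 0.
The cheapest feasible vertex uses only MTBE, raffinate; light naphtha is not used. The oxygenate mass and octane-barrels requirements are met with equality.
Optimal quantities: MTBE = 0.796583 barrels, raffinate = 3.15095 barrels.
Total cost: 191.55·0.796583 + 99.8·3.15095 = 467.0503.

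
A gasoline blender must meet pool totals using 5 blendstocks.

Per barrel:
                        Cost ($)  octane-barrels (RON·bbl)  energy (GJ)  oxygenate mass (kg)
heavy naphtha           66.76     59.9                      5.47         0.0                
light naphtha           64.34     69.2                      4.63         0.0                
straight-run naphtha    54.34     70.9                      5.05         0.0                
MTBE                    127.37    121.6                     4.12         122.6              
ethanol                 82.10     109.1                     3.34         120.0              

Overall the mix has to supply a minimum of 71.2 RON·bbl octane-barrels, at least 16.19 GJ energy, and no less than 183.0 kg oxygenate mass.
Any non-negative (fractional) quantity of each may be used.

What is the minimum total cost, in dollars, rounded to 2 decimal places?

Set it up as a linear program. Let x1 = barrels of heavy naphtha, x2 = barrels of light naphtha, x3 = barrels of straight-run naphtha, x4 = barrels of MTBE, x5 = barrels of ethanol.
min 66.76x1 + 64.34x2 + 54.34x3 + 127.37x4 + 82.1x5 with:
  59.9x1 + 69.2x2 + 70.9x3 + 121.6x4 + 109.1x5 ≥ 71.2   (octane-barrels)
  5.47x1 + 4.63x2 + 5.05x3 + 4.12x4 + 3.34x5 ≥ 16.19   (energy)
  122.6x4 + 120x5 ≥ 183   (oxygenate mass)
  x1, x2, x3, x4, x5 ≥ 0.
The optimal basis is {straight-run naphtha, ethanol}; heavy naphtha, light naphtha, MTBE drop out. There the energy and oxygenate mass constraints are tight.
Solving gives x3 = 2.19733, x5 = 1.525.
Total cost: 54.34·2.19733 + 82.1·1.525 = 244.6054.

$244.61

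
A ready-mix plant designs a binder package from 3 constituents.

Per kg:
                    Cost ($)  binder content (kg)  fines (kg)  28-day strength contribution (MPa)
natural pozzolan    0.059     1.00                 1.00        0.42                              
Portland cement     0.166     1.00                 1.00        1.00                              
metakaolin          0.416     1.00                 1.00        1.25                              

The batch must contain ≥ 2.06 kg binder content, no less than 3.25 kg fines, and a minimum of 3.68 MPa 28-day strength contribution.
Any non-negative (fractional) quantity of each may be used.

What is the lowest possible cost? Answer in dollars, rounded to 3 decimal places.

$0.517

Let x1 = kg of natural pozzolan, x2 = kg of Portland cement, x3 = kg of metakaolin.
Minimise 0.059x1 + 0.166x2 + 0.416x3 with:
  1x1 + 1x2 + 1x3 ≥ 2.06   (binder content)
  1x1 + 1x2 + 1x3 ≥ 3.25   (fines)
  0.42x1 + 1x2 + 1.25x3 ≥ 3.68   (28-day strength contribution)
  x1, x2, x3 ≥ 0.
The optimal basis is {natural pozzolan}; Portland cement, metakaolin drop out. Binding constraint: 28-day strength contribution.
That vertex is x1 = 8.762.
Cost = 0.059·8.762 = 0.51696.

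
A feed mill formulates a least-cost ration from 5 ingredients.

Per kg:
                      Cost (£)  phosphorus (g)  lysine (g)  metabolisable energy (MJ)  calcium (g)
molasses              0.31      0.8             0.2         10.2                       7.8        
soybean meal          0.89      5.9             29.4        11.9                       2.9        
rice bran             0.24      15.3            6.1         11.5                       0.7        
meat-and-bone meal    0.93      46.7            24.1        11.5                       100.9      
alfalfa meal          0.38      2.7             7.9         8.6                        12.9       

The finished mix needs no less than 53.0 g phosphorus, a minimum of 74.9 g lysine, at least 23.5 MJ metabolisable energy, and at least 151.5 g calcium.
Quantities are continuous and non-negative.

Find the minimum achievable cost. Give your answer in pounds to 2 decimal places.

Treat it as an LP. Let x1 = kg of molasses, x2 = kg of soybean meal, x3 = kg of rice bran, x4 = kg of meat-and-bone meal, x5 = kg of alfalfa meal.
Minimise 0.31x1 + 0.89x2 + 0.24x3 + 0.93x4 + 0.38x5 subject to:
  0.8x1 + 5.9x2 + 15.3x3 + 46.7x4 + 2.7x5 ≥ 53   (phosphorus)
  0.2x1 + 29.4x2 + 6.1x3 + 24.1x4 + 7.9x5 ≥ 74.9   (lysine)
  10.2x1 + 11.9x2 + 11.5x3 + 11.5x4 + 8.6x5 ≥ 23.5   (metabolisable energy)
  7.8x1 + 2.9x2 + 0.7x3 + 100.9x4 + 12.9x5 ≥ 151.5   (calcium)
  x1, x2, x3, x4, x5 ≥ 0.
The cheapest feasible vertex uses only soybean meal, meat-and-bone meal; molasses, rice bran, alfalfa meal are not used. There the lysine and calcium constraints are tight.
That vertex is x2 = 1.349, x4 = 1.463.
Objective = 0.89·1.349 + 0.93·1.463 = 2.5612.

£2.56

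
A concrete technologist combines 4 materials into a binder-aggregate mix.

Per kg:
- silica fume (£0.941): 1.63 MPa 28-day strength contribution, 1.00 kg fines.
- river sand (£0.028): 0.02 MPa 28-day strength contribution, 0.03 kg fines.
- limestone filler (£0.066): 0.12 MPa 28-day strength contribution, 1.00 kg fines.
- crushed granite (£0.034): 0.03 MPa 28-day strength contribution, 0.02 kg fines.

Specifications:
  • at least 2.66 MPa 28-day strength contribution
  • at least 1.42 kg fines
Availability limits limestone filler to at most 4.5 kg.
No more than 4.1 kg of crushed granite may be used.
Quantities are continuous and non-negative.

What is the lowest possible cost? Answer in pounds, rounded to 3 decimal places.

This is a linear program. Let x1 = kg of silica fume, x2 = kg of river sand, x3 = kg of limestone filler, x4 = kg of crushed granite.
min 0.941x1 + 0.028x2 + 0.066x3 + 0.034x4 with:
  1.63x1 + 0.02x2 + 0.12x3 + 0.03x4 ≥ 2.66   (28-day strength contribution)
  1x1 + 0.03x2 + 1x3 + 0.02x4 ≥ 1.42   (fines)
  x3 ≤ 4.5
  x4 ≤ 4.1
  x1, x2, x3, x4 ≥ 0.
The minimum-cost mix takes nothing from river sand, crushed granite — only silica fume, limestone filler. Binding constraints: 28-day strength contribution and the limestone filler cap.
Optimal quantities: silica fume = 1.301 kg, limestone filler = 4.5 kg.
Cost = 0.941·1.301 + 0.066·4.5 = 1.52124.

£1.521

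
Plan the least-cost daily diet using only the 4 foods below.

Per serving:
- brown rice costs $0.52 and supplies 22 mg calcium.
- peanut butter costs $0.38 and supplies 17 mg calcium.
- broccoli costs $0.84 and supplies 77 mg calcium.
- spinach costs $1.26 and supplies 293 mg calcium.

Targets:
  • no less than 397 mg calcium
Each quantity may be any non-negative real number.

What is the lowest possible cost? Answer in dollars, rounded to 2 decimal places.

Let x1 = servings of brown rice, x2 = servings of peanut butter, x3 = servings of broccoli, x4 = servings of spinach.
Minimise 0.52x1 + 0.38x2 + 0.84x3 + 1.26x4 with:
  22x1 + 17x2 + 77x3 + 293x4 ≥ 397   (calcium)
  x1, x2, x3, x4 ≥ 0.
The optimal basis is {spinach}; brown rice, peanut butter, broccoli drop out. The calcium requirement is met with equality.
Solving gives x4 = 1.355.
Objective = 1.26·1.355 = 1.7073.

$1.71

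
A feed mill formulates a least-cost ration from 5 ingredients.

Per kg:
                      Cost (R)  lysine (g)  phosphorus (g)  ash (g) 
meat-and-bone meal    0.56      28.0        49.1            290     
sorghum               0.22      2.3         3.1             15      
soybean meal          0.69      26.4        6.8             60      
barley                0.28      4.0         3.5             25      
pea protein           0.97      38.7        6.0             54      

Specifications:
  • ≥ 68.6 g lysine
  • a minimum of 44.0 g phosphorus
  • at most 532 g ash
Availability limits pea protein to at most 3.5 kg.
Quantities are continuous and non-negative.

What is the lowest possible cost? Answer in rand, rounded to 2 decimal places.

Let x1 = kg of meat-and-bone meal, x2 = kg of sorghum, x3 = kg of soybean meal, x4 = kg of barley, x5 = kg of pea protein.
Minimise 0.56x1 + 0.22x2 + 0.69x3 + 0.28x4 + 0.97x5 with:
  28x1 + 2.3x2 + 26.4x3 + 4x4 + 38.7x5 ≥ 68.6   (lysine)
  49.1x1 + 3.1x2 + 6.8x3 + 3.5x4 + 6x5 ≥ 44   (phosphorus)
  290x1 + 15x2 + 60x3 + 25x4 + 54x5 ≤ 532   (ash)
  x5 ≤ 3.5
  x1, x2, x3, x4, x5 ≥ 0.
The cheapest feasible vertex uses only meat-and-bone meal, pea protein; sorghum, soybean meal, barley are not used. The lysine and ash requirements are met with equality.
Optimal quantities: meat-and-bone meal = 1.739 kg, pea protein = 0.5147 kg.
Total cost: 0.56·1.739 + 0.97·0.5147 = 1.4731.

R1.47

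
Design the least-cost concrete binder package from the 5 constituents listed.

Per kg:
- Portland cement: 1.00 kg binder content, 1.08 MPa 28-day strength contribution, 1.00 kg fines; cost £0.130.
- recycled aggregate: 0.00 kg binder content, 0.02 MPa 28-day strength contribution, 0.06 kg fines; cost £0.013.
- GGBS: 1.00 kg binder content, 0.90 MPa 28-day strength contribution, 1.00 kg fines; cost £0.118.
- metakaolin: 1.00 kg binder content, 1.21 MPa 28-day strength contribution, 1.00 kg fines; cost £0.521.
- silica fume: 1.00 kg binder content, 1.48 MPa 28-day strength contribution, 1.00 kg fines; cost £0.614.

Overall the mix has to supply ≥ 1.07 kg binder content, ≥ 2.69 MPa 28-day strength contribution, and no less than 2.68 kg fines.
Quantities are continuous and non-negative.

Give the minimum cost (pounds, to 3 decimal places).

£0.335

Let x1 = kg of Portland cement, x2 = kg of recycled aggregate, x3 = kg of GGBS, x4 = kg of metakaolin, x5 = kg of silica fume.
Minimise 0.13x1 + 0.013x2 + 0.118x3 + 0.521x4 + 0.614x5 subject to:
  1x1 + 1x3 + 1x4 + 1x5 ≥ 1.07   (binder content)
  1.08x1 + 0.02x2 + 0.9x3 + 1.21x4 + 1.48x5 ≥ 2.69   (28-day strength contribution)
  1x1 + 0.06x2 + 1x3 + 1x4 + 1x5 ≥ 2.68   (fines)
  x1, x2, x3, x4, x5 ≥ 0.
The optimal basis is {Portland cement, GGBS}; recycled aggregate, metakaolin, silica fume drop out. The 28-day strength contribution and fines requirements are met with equality.
That vertex is x1 = 1.544, x3 = 1.136.
Cost = 0.13·1.544 + 0.118·1.136 = 0.33477.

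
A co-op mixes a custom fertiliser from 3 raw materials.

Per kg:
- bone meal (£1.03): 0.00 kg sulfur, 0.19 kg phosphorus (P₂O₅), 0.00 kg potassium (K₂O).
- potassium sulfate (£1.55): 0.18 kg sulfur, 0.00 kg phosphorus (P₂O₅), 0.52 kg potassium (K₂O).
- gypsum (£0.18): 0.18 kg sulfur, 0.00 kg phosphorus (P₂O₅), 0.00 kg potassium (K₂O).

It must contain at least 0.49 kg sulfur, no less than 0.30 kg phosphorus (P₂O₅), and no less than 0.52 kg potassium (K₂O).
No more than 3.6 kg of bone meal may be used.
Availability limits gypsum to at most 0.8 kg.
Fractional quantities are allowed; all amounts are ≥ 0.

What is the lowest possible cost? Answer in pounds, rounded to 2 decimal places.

£4.75

This is a linear program. Let x1 = kg of bone meal, x2 = kg of potassium sulfate, x3 = kg of gypsum.
Minimize 1.03x1 + 1.55x2 + 0.18x3 with:
  0.18x2 + 0.18x3 ≥ 0.49   (sulfur)
  0.19x1 ≥ 0.3   (phosphorus (P₂O₅))
  0.52x2 ≥ 0.52   (potassium (K₂O))
  x1 ≤ 3.6
  x3 ≤ 0.8
  x1, x2, x3 ≥ 0.
The optimal mix uses every input. The sulfur, phosphorus (P₂O₅), the gypsum cap requirements are met with equality.
Optimal quantities: bone meal = 1.579 kg, potassium sulfate = 1.922 kg, gypsum = 0.8 kg.
Objective = 1.03·1.579 + 1.55·1.922 + 0.18·0.8 = 4.7495.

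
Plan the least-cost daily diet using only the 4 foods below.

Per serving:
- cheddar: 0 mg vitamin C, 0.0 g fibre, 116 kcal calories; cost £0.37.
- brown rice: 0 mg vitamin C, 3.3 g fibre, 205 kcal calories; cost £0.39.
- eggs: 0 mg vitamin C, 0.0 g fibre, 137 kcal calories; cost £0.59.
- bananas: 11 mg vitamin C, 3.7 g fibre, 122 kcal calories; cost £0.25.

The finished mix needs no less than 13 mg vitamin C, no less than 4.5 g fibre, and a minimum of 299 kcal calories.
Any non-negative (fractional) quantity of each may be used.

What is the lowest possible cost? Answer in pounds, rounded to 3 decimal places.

£0.590

Let x1 = servings of cheddar, x2 = servings of brown rice, x3 = servings of eggs, x4 = servings of bananas.
Minimise 0.37x1 + 0.39x2 + 0.59x3 + 0.25x4 with:
  11x4 ≥ 13   (vitamin C)
  3.3x2 + 3.7x4 ≥ 4.5   (fibre)
  116x1 + 205x2 + 137x3 + 122x4 ≥ 299   (calories)
  x1, x2, x3, x4 ≥ 0.
At the optimum only brown rice, bananas are positive (cheddar, eggs = 0). There the vitamin C and calories constraints are tight.
Solving gives x2 = 0.7552, x4 = 1.182.
Objective = 0.39·0.7552 + 0.25·1.182 = 0.59003.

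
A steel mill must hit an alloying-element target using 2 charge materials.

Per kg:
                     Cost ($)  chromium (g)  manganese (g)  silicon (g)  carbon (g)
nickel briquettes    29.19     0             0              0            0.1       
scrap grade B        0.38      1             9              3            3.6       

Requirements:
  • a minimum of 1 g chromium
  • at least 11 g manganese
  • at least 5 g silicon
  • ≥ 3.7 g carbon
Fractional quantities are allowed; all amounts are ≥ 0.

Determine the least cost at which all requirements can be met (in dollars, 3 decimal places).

Set it up as a linear program. Let x1 = kg of nickel briquettes, x2 = kg of scrap grade B.
min 29.19x1 + 0.38x2 subject to:
  1x2 ≥ 1   (chromium)
  9x2 ≥ 11   (manganese)
  3x2 ≥ 5   (silicon)
  0.1x1 + 3.6x2 ≥ 3.7   (carbon)
  x1, x2 ≥ 0.
The minimum-cost mix takes nothing from nickel briquettes — only scrap grade B. Binding constraint: silicon.
So scrap grade B = 1.667 kg.
Cost = 0.38·1.667 = 0.63346.

$0.633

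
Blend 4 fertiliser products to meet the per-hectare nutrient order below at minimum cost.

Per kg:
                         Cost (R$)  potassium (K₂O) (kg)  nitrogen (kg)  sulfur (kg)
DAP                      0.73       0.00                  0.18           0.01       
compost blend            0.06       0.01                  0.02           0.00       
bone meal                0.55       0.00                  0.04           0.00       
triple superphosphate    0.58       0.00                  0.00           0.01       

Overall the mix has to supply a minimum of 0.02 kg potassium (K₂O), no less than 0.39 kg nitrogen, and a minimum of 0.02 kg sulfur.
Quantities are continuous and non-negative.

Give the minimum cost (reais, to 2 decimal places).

R$1.57

Let x1 = kg of DAP, x2 = kg of compost blend, x3 = kg of bone meal, x4 = kg of triple superphosphate.
min 0.73x1 + 0.06x2 + 0.55x3 + 0.58x4 s.t.:
  0.01x2 ≥ 0.02   (potassium (K₂O))
  0.18x1 + 0.02x2 + 0.04x3 ≥ 0.39   (nitrogen)
  0.01x1 + 0.01x4 ≥ 0.02   (sulfur)
  x1, x2, x3, x4 ≥ 0.
The cheapest feasible vertex uses only DAP, compost blend, triple superphosphate; bone meal is not used. Binding constraints: potassium (K₂O), nitrogen, sulfur.
Solving gives x1 = 1.944, x2 = 2, x4 = 0.05556.
Hence cost = 0.73·1.944 + 0.06·2 + 0.58·0.05556 = R$1.5713.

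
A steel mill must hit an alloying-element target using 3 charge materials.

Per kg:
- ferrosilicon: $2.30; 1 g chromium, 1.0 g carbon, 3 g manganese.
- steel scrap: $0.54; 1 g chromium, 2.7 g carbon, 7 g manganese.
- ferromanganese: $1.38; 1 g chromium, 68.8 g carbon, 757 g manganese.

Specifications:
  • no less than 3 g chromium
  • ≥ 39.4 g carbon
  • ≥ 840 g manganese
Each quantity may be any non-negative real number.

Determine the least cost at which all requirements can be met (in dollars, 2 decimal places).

Let x1 = kg of ferrosilicon, x2 = kg of steel scrap, x3 = kg of ferromanganese.
Minimize 2.3x1 + 0.54x2 + 1.38x3 with:
  1x1 + 1x2 + 1x3 ≥ 3   (chromium)
  1x1 + 2.7x2 + 68.8x3 ≥ 39.4   (carbon)
  3x1 + 7x2 + 757x3 ≥ 840   (manganese)
  x1, x2, x3 ≥ 0.
The optimal basis is {steel scrap, ferromanganese}; ferrosilicon drops out. There the chromium and manganese constraints are tight.
Optimal quantities: steel scrap = 1.908 kg, ferromanganese = 1.092 kg.
Hence cost = 0.54·1.908 + 1.38·1.092 = $2.5373.

$2.54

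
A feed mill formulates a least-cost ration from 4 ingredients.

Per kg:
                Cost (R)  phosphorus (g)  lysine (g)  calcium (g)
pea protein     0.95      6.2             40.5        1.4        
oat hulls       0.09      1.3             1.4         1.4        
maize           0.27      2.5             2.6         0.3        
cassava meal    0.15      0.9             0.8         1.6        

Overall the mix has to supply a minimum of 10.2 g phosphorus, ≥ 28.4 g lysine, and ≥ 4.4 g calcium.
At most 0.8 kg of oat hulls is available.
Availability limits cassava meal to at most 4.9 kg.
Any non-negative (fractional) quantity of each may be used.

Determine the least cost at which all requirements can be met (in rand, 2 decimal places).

R1.27

Set it up as a linear program. Let x1 = kg of pea protein, x2 = kg of oat hulls, x3 = kg of maize, x4 = kg of cassava meal.
Minimise 0.95x1 + 0.09x2 + 0.27x3 + 0.15x4 s.t.:
  6.2x1 + 1.3x2 + 2.5x3 + 0.9x4 ≥ 10.2   (phosphorus)
  40.5x1 + 1.4x2 + 2.6x3 + 0.8x4 ≥ 28.4   (lysine)
  1.4x1 + 1.4x2 + 0.3x3 + 1.6x4 ≥ 4.4   (calcium)
  x2 ≤ 0.8
  x4 ≤ 4.9
  x1, x2, x3, x4 ≥ 0.
All 4 inputs are positive at the optimum. There the phosphorus, lysine, calcium, the oat hulls cap constraints are tight.
Optimal quantities: pea protein = 0.5263 kg, oat hulls = 0.8 kg, maize = 1.916 kg, cassava meal = 1.23 kg.
Total cost: 0.95·0.5263 + 0.09·0.8 + 0.27·1.916 + 0.15·1.23 = 1.2738.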